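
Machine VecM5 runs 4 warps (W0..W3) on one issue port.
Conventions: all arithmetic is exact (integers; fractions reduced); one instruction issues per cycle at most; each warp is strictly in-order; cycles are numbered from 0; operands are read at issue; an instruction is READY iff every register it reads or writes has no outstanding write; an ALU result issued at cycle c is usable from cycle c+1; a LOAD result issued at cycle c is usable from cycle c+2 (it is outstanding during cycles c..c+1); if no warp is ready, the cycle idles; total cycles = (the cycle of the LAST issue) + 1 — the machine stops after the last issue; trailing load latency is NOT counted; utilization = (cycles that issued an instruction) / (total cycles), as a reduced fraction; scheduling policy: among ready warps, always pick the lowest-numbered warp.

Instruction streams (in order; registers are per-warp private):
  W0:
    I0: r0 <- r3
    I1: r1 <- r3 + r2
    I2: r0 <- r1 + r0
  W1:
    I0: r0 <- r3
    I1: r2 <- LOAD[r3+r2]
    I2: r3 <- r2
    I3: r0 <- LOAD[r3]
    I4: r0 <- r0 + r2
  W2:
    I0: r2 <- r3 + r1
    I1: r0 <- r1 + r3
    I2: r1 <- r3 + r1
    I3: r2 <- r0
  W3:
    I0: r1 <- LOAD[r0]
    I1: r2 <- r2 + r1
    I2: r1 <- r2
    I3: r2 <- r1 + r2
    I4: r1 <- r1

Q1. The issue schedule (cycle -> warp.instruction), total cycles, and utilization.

cycle 0: W0.I0
cycle 1: W0.I1
cycle 2: W0.I2
cycle 3: W1.I0
cycle 4: W1.I1
cycle 5: W2.I0
cycle 6: W1.I2
cycle 7: W1.I3
cycle 8: W2.I1
cycle 9: W1.I4
cycle 10: W2.I2
cycle 11: W2.I3
cycle 12: W3.I0
cycle 13: idle
cycle 14: W3.I1
cycle 15: W3.I2
cycle 16: W3.I3
cycle 17: W3.I4

Answer: 18 cycles, utilization 17/18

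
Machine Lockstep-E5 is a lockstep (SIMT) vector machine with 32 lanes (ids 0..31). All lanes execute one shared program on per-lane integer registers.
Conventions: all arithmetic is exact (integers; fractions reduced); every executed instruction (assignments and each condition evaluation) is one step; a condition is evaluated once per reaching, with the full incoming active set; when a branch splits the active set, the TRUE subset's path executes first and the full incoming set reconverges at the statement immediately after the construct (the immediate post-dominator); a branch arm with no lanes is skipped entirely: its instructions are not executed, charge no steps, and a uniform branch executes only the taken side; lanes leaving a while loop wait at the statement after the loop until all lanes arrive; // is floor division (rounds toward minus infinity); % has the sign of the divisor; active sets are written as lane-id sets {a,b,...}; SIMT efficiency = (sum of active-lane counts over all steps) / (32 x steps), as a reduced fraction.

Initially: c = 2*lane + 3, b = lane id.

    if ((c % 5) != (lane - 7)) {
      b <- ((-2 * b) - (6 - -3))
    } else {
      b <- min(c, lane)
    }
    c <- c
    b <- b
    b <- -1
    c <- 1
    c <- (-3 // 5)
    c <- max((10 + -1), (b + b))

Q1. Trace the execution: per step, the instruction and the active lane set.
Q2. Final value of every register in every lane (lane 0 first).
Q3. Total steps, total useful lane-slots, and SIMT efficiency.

step 0: eval ((c % 5) != (lane - 7)) {0,1,2,3,4,5,6,7,8,9,10,11,12,13,14,15,16,17,18,19,20,21,22,23,24,25,26,27,28,29,30,31}
step 1: b <- ((-2 * b) - (6 - -3))   {0,1,2,3,4,5,6,7,8,9,11,12,13,14,15,16,17,18,19,20,21,22,23,24,25,26,27,28,29,30,31}
step 2: b <- min(c, lane)            {10}
step 3: c <- c                       {0,1,2,3,4,5,6,7,8,9,10,11,12,13,14,15,16,17,18,19,20,21,22,23,24,25,26,27,28,29,30,31}
step 4: b <- b                       {0,1,2,3,4,5,6,7,8,9,10,11,12,13,14,15,16,17,18,19,20,21,22,23,24,25,26,27,28,29,30,31}
step 5: b <- -1                      {0,1,2,3,4,5,6,7,8,9,10,11,12,13,14,15,16,17,18,19,20,21,22,23,24,25,26,27,28,29,30,31}
step 6: c <- 1                       {0,1,2,3,4,5,6,7,8,9,10,11,12,13,14,15,16,17,18,19,20,21,22,23,24,25,26,27,28,29,30,31}
step 7: c <- (-3 // 5)               {0,1,2,3,4,5,6,7,8,9,10,11,12,13,14,15,16,17,18,19,20,21,22,23,24,25,26,27,28,29,30,31}
step 8: c <- max((10 + -1), (b + b)) {0,1,2,3,4,5,6,7,8,9,10,11,12,13,14,15,16,17,18,19,20,21,22,23,24,25,26,27,28,29,30,31}

Answer: 9 steps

c: 9,9,9,9,9,9,9,9,9,9,9,9,9,9,9,9,9,9,9,9,9,9,9,9,9,9,9,9,9,9,9,9
b: -1,-1,-1,-1,-1,-1,-1,-1,-1,-1,-1,-1,-1,-1,-1,-1,-1,-1,-1,-1,-1,-1,-1,-1,-1,-1,-1,-1,-1,-1,-1,-1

steps = 9; useful = 256; efficiency = 256/288 = 8/9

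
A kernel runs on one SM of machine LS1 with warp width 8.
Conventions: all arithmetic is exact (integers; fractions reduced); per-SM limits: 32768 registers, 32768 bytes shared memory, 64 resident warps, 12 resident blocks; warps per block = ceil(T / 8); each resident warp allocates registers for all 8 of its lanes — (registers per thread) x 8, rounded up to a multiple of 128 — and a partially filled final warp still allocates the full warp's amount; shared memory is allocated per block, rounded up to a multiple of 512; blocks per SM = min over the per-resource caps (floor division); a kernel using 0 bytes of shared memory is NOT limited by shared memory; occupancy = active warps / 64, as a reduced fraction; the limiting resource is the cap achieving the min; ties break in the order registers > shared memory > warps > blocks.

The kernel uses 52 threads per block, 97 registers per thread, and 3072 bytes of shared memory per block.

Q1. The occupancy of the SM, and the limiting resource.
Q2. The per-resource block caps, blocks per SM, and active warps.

Answer: occupancy 35/64, limited by registers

registers: 5 blocks
shared memory: 10 blocks
warps: 9 blocks
blocks: 12 blocks

Answer: 5 blocks, 35 active warps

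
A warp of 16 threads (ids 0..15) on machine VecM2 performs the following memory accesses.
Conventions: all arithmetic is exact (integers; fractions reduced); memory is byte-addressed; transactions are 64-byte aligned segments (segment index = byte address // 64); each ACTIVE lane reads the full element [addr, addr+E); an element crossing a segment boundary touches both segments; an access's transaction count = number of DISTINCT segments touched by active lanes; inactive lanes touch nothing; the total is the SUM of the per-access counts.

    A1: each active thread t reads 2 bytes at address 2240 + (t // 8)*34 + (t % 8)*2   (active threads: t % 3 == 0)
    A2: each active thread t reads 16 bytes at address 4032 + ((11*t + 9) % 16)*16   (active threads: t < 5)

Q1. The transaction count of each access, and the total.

A1: 1 transaction
A2: 3 transactions

Answer: 1,3; total 4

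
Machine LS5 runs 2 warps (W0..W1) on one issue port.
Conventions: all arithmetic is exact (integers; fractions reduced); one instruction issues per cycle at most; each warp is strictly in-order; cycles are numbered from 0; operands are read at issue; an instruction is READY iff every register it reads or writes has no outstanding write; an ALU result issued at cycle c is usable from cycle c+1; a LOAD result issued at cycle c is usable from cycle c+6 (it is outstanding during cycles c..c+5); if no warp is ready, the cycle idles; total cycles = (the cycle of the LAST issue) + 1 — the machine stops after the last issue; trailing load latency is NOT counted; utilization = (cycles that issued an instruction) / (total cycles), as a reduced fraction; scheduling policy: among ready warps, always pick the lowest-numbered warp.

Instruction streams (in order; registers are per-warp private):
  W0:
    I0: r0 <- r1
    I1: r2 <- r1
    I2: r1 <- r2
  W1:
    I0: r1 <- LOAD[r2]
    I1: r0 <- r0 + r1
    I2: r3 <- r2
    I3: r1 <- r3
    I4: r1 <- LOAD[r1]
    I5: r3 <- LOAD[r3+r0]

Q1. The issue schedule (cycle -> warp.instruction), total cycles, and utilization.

cycle 0: W0.I0
cycle 1: W0.I1
cycle 2: W0.I2
cycle 3: W1.I0
cycle 4: idle
cycle 5: idle
cycle 6: idle
cycle 7: idle
cycle 8: idle
cycle 9: W1.I1
cycle 10: W1.I2
cycle 11: W1.I3
cycle 12: W1.I4
cycle 13: W1.I5

Answer: 14 cycles, utilization 9/14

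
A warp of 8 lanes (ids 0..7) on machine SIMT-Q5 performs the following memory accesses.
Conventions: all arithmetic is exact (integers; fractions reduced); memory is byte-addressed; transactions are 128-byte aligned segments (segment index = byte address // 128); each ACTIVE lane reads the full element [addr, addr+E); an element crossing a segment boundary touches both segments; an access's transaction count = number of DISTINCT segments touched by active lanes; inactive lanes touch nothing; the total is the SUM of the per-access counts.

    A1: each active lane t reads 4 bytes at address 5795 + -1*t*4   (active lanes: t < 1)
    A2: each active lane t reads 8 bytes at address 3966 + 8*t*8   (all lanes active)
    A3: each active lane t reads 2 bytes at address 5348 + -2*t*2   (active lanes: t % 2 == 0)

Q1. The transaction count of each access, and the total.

A1: 1 transaction
A2: 5 transactions
A3: 1 transaction

Answer: 1,5,1; total 7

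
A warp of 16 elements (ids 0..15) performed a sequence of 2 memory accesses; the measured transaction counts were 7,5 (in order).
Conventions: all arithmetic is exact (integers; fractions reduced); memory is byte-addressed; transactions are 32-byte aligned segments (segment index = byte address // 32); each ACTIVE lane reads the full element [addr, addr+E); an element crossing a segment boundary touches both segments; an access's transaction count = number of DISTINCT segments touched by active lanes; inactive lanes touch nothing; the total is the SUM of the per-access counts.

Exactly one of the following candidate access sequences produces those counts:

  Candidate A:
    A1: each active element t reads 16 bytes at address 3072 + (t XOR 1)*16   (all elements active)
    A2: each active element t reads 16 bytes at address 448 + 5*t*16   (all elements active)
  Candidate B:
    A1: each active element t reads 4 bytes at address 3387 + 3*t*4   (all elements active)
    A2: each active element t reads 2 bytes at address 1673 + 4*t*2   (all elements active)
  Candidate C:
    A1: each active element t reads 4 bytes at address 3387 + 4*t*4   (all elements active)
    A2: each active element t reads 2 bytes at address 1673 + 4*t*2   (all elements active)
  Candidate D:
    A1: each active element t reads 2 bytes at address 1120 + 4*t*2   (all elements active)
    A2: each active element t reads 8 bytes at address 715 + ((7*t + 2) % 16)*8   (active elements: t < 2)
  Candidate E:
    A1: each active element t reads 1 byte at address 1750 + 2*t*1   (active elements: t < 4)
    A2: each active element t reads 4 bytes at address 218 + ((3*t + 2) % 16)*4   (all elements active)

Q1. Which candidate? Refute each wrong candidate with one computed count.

A: A1 gives 8 transactions, not 7
C: A1 gives 9 transactions, not 7
D: A1 gives 4 transactions, not 7
E: A1 gives 1 transaction, not 7
B: all counts match (7,5)

Answer: B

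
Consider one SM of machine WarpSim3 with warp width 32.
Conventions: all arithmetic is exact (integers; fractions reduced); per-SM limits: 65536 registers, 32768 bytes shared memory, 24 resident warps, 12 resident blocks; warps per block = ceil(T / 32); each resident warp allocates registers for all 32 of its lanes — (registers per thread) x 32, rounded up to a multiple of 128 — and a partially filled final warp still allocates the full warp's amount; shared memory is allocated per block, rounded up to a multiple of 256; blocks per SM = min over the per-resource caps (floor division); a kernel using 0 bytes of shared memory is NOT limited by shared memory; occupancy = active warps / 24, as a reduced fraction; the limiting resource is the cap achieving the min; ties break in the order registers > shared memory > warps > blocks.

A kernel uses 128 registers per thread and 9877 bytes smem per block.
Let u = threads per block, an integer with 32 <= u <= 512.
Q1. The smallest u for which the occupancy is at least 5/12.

Answer: u = 97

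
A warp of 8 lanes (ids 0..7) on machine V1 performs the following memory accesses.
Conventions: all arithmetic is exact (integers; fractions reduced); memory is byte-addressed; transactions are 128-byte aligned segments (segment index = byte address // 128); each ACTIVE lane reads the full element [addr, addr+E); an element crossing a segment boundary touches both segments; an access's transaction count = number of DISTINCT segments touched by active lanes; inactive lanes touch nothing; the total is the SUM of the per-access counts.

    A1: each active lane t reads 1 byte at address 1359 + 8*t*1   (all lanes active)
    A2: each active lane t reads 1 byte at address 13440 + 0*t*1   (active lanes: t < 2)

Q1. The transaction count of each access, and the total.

A1: 2 transactions
A2: 1 transaction

Answer: 2,1; total 3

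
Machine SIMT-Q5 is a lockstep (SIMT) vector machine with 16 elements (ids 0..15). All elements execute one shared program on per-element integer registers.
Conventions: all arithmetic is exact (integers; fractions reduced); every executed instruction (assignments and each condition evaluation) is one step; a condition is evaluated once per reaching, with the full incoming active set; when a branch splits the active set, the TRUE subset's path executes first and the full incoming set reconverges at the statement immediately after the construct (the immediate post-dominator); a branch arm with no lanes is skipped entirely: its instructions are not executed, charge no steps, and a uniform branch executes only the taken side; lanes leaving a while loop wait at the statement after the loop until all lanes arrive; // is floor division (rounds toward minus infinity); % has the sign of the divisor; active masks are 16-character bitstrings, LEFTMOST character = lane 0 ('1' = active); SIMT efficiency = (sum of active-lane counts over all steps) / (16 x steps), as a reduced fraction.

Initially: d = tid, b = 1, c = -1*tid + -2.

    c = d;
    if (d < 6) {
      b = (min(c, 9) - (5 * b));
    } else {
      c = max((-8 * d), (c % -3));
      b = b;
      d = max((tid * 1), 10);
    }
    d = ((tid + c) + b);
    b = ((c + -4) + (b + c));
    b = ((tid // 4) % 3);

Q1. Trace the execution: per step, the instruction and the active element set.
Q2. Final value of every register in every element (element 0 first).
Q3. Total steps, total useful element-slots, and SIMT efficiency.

step 0: c <- d                       1111111111111111
step 1: eval (d < 6)                 1111111111111111
step 2: b <- (min(c, 9) - (5 * b))   1111110000000000
step 3: c <- max((-8 * d), (c % -3)) 0000001111111111
step 4: b <- b                       0000001111111111
step 5: d <- max((tid * 1), 10)      0000001111111111
step 6: d <- ((tid + c) + b)         1111111111111111
step 7: b <- ((c + -4) + (b + c))    1111111111111111
step 8: b <- ((tid // 4) % 3)        1111111111111111

Answer: 9 steps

d: -5,-2,1,4,7,10,7,6,8,10,9,11,13,12,14,16
b: 0,0,0,0,1,1,1,1,2,2,2,2,0,0,0,0
c: 0,1,2,3,4,5,0,-2,-1,0,-2,-1,0,-2,-1,0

steps = 9; useful = 116; efficiency = 116/144 = 29/36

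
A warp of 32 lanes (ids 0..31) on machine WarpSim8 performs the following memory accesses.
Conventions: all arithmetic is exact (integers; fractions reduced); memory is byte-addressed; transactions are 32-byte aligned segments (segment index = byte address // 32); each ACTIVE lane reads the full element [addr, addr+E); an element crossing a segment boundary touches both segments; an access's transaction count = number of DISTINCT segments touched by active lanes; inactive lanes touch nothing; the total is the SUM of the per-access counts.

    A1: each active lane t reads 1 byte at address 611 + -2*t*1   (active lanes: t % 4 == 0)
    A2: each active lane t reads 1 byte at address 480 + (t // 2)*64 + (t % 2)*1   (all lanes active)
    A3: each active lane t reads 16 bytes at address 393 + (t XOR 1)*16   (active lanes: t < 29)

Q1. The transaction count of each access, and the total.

A1: 3 transactions
A2: 16 transactions
A3: 16 transactions

Answer: 3,16,16; total 35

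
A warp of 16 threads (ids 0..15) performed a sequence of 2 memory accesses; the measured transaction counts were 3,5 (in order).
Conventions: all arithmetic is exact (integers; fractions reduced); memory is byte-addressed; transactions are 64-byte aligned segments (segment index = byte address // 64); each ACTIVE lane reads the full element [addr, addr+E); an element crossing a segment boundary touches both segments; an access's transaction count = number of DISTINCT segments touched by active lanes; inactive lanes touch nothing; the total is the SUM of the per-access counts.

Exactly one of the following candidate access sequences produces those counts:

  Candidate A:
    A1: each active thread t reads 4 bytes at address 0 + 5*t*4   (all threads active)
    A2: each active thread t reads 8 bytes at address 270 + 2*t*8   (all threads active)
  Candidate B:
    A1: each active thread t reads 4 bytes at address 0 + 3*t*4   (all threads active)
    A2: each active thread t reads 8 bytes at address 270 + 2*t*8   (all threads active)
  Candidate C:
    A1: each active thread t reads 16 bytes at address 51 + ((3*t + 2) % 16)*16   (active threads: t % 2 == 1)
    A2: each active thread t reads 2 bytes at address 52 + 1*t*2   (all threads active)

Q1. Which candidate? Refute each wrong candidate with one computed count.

A: A1 gives 5 transactions, not 3
C: A1 gives 4 transactions, not 3
B: all counts match (3,5)

Answer: B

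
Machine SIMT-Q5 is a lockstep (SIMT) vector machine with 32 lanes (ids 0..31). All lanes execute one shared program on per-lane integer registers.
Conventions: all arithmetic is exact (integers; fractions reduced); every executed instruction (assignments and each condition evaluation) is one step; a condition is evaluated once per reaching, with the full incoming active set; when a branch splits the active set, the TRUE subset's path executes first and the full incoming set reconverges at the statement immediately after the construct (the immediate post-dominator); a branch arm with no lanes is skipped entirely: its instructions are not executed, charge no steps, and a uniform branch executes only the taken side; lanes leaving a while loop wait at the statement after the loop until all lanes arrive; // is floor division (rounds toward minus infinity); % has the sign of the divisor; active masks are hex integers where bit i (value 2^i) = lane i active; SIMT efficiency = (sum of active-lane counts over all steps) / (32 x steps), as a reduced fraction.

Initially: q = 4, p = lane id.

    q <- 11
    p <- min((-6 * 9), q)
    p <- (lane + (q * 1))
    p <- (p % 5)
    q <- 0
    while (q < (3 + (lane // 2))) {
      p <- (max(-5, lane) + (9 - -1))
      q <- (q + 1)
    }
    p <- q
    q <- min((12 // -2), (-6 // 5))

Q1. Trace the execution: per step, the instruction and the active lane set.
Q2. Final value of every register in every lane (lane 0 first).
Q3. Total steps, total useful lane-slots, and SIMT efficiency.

step 0: q <- 11                      0xffffffff
step 1: p <- min((-6 * 9), q)        0xffffffff
step 2: p <- (lane + (q * 1))        0xffffffff
step 3: p <- (p % 5)                 0xffffffff
step 4: q <- 0                       0xffffffff
step 5: eval (q < (3 + (lane // 2))) 0xffffffff
step 6: p <- (max(-5, lane) + (9 - -1)) 0xffffffff
step 7: q <- (q + 1)                 0xffffffff
step 8: eval (q < (3 + (lane // 2))) 0xffffffff
step 9: p <- (max(-5, lane) + (9 - -1)) 0xffffffff
step 10: q <- (q + 1)                 0xffffffff
step 11: eval (q < (3 + (lane // 2))) 0xffffffff
step 12: p <- (max(-5, lane) + (9 - -1)) 0xffffffff
step 13: q <- (q + 1)                 0xffffffff
step 14: eval (q < (3 + (lane // 2))) 0xffffffff
step 15: p <- (max(-5, lane) + (9 - -1)) 0xfffffffc
step 16: q <- (q + 1)                 0xfffffffc
step 17: eval (q < (3 + (lane // 2))) 0xfffffffc
step 18: p <- (max(-5, lane) + (9 - -1)) 0xfffffff0
step 19: q <- (q + 1)                 0xfffffff0
step 20: eval (q < (3 + (lane // 2))) 0xfffffff0
step 21: p <- (max(-5, lane) + (9 - -1)) 0xffffffc0
step 22: q <- (q + 1)                 0xffffffc0
step 23: eval (q < (3 + (lane // 2))) 0xffffffc0
step 24: p <- (max(-5, lane) + (9 - -1)) 0xffffff00
step 25: q <- (q + 1)                 0xffffff00
step 26: eval (q < (3 + (lane // 2))) 0xffffff00
step 27: p <- (max(-5, lane) + (9 - -1)) 0xfffffc00
step 28: q <- (q + 1)                 0xfffffc00
step 29: eval (q < (3 + (lane // 2))) 0xfffffc00
step 30: p <- (max(-5, lane) + (9 - -1)) 0xfffff000
step 31: q <- (q + 1)                 0xfffff000
step 32: eval (q < (3 + (lane // 2))) 0xfffff000
step 33: p <- (max(-5, lane) + (9 - -1)) 0xffffc000
step 34: q <- (q + 1)                 0xffffc000
step 35: eval (q < (3 + (lane // 2))) 0xffffc000
step 36: p <- (max(-5, lane) + (9 - -1)) 0xffff0000
step 37: q <- (q + 1)                 0xffff0000
step 38: eval (q < (3 + (lane // 2))) 0xffff0000
step 39: p <- (max(-5, lane) + (9 - -1)) 0xfffc0000
step 40: q <- (q + 1)                 0xfffc0000
step 41: eval (q < (3 + (lane // 2))) 0xfffc0000
step 42: p <- (max(-5, lane) + (9 - -1)) 0xfff00000
step 43: q <- (q + 1)                 0xfff00000
step 44: eval (q < (3 + (lane // 2))) 0xfff00000
step 45: p <- (max(-5, lane) + (9 - -1)) 0xffc00000
step 46: q <- (q + 1)                 0xffc00000
step 47: eval (q < (3 + (lane // 2))) 0xffc00000
step 48: p <- (max(-5, lane) + (9 - -1)) 0xff000000
step 49: q <- (q + 1)                 0xff000000
step 50: eval (q < (3 + (lane // 2))) 0xff000000
step 51: p <- (max(-5, lane) + (9 - -1)) 0xfc000000
step 52: q <- (q + 1)                 0xfc000000
step 53: eval (q < (3 + (lane // 2))) 0xfc000000
step 54: p <- (max(-5, lane) + (9 - -1)) 0xf0000000
step 55: q <- (q + 1)                 0xf0000000
step 56: eval (q < (3 + (lane // 2))) 0xf0000000
step 57: p <- (max(-5, lane) + (9 - -1)) 0xc0000000
step 58: q <- (q + 1)                 0xc0000000
step 59: eval (q < (3 + (lane // 2))) 0xc0000000
step 60: p <- q                       0xffffffff
step 61: q <- min((12 // -2), (-6 // 5)) 0xffffffff

Answer: 62 steps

q: -6,-6,-6,-6,-6,-6,-6,-6,-6,-6,-6,-6,-6,-6,-6,-6,-6,-6,-6,-6,-6,-6,-6,-6,-6,-6,-6,-6,-6,-6,-6,-6
p: 3,3,4,4,5,5,6,6,7,7,8,8,9,9,10,10,11,11,12,12,13,13,14,14,15,15,16,16,17,17,18,18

steps = 62; useful = 1264; efficiency = 1264/1984 = 79/124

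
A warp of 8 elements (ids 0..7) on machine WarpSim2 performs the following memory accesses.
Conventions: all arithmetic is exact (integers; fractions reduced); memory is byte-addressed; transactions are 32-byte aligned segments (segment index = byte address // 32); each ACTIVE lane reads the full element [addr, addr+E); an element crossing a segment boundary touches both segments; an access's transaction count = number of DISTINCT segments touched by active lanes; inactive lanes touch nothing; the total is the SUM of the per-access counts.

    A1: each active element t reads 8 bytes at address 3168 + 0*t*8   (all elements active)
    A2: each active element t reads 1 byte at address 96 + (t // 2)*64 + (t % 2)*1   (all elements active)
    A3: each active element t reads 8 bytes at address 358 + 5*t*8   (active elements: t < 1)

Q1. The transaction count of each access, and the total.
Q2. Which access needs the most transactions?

A1: 1 transaction
A2: 4 transactions
A3: 1 transaction

Answer: 1,4,1; total 6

Answer: A2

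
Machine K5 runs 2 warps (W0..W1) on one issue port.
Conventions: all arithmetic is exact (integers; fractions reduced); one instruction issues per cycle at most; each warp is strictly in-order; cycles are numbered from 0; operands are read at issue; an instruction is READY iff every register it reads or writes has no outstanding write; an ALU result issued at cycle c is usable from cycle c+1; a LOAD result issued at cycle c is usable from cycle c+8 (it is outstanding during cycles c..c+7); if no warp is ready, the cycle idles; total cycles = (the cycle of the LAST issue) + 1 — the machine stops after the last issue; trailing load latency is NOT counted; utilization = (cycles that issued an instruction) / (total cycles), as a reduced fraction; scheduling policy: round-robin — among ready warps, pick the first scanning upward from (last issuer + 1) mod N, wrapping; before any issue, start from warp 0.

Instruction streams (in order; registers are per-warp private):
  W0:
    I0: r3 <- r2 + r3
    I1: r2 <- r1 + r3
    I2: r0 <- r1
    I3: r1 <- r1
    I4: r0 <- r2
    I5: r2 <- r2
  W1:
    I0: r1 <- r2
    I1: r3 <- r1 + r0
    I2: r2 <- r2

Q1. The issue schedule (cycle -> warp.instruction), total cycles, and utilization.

cycle 0: W0.I0
cycle 1: W1.I0
cycle 2: W0.I1
cycle 3: W1.I1
cycle 4: W0.I2
cycle 5: W1.I2
cycle 6: W0.I3
cycle 7: W0.I4
cycle 8: W0.I5

Answer: 9 cycles, utilization 1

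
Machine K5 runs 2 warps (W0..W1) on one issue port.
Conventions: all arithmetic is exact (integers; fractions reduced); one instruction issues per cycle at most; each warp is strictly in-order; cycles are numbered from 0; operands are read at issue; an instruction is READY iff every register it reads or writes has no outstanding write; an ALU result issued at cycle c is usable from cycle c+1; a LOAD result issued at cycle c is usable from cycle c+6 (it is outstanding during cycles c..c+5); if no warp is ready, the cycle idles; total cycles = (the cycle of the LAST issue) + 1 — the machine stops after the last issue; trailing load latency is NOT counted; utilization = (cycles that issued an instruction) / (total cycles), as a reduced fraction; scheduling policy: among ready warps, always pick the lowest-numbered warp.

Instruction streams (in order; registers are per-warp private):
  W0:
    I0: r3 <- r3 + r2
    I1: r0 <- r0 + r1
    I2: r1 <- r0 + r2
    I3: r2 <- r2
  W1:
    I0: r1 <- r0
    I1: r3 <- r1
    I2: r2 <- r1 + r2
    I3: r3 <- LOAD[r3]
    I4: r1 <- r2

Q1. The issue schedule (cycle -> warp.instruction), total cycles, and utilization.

cycle 0: W0.I0
cycle 1: W0.I1
cycle 2: W0.I2
cycle 3: W0.I3
cycle 4: W1.I0
cycle 5: W1.I1
cycle 6: W1.I2
cycle 7: W1.I3
cycle 8: W1.I4

Answer: 9 cycles, utilization 1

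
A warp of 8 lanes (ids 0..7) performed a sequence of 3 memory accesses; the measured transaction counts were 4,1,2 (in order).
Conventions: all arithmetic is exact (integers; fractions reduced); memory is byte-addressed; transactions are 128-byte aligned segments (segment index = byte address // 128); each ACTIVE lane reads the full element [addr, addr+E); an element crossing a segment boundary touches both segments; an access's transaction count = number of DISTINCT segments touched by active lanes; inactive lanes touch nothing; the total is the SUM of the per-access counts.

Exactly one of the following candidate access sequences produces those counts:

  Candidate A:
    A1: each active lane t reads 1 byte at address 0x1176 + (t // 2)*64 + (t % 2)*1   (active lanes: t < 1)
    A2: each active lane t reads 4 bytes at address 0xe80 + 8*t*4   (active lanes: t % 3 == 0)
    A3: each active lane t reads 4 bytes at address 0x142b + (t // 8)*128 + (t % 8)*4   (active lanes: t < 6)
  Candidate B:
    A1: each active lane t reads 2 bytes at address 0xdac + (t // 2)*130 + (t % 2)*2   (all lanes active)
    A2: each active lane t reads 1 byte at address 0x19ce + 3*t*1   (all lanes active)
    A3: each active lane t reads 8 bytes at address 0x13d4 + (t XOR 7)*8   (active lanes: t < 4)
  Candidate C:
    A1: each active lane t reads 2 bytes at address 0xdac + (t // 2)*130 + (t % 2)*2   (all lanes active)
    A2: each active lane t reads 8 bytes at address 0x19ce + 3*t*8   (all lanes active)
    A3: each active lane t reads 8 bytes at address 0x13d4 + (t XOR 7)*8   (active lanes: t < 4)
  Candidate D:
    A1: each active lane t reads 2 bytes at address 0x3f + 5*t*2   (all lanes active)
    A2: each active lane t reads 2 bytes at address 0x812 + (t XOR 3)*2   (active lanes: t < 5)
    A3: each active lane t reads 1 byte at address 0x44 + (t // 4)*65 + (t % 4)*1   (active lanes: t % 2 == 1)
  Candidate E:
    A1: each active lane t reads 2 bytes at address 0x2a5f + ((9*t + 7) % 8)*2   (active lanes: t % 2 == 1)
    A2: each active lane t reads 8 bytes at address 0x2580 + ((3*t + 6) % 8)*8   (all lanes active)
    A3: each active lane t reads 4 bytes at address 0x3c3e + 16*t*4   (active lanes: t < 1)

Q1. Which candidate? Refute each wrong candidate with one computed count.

A: A1 gives 1 transaction, not 4
C: A2 gives 2 transactions, not 1
D: A1 gives 2 transactions, not 4
E: A1 gives 1 transaction, not 4
B: all counts match (4,1,2)

Answer: B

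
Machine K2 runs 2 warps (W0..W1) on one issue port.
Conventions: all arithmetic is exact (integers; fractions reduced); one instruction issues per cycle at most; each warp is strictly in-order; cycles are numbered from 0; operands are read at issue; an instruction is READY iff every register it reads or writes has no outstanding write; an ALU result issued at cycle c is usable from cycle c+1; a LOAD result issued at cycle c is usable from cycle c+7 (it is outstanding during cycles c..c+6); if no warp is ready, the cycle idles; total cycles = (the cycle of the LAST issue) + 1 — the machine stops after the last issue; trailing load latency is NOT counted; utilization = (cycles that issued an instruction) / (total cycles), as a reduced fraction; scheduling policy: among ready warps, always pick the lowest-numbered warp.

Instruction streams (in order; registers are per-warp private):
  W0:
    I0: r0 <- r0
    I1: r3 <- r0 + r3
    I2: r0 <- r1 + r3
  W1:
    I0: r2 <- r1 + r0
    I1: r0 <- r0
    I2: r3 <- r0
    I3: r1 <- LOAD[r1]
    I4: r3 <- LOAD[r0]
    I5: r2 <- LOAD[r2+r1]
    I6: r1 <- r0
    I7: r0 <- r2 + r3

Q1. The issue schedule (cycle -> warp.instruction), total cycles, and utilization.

cycle 0: W0.I0
cycle 1: W0.I1
cycle 2: W0.I2
cycle 3: W1.I0
cycle 4: W1.I1
cycle 5: W1.I2
cycle 6: W1.I3
cycle 7: W1.I4
cycle 8: idle
cycle 9: idle
cycle 10: idle
cycle 11: idle
cycle 12: idle
cycle 13: W1.I5
cycle 14: W1.I6
cycle 15: idle
cycle 16: idle
cycle 17: idle
cycle 18: idle
cycle 19: idle
cycle 20: W1.I7

Answer: 21 cycles, utilization 11/21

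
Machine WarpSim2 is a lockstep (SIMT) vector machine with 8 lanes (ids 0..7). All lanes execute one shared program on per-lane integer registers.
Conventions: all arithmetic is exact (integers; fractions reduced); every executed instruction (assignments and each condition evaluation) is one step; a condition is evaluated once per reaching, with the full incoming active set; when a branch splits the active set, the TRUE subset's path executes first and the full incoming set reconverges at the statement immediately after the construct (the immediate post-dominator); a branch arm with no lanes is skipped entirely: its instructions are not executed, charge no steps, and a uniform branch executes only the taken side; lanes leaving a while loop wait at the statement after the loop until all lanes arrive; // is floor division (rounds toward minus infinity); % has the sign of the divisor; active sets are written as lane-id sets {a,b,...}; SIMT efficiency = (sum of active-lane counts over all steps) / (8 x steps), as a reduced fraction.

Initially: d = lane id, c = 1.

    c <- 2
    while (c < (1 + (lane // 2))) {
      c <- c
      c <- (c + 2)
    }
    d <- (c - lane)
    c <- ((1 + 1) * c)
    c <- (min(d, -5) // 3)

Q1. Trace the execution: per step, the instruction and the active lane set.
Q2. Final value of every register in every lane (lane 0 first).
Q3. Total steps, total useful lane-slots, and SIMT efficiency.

step 0: c <- 2                       {0,1,2,3,4,5,6,7}
step 1: eval (c < (1 + (lane // 2))) {0,1,2,3,4,5,6,7}
step 2: c <- c                       {4,5,6,7}
step 3: c <- (c + 2)                 {4,5,6,7}
step 4: eval (c < (1 + (lane // 2))) {4,5,6,7}
step 5: d <- (c - lane)              {0,1,2,3,4,5,6,7}
step 6: c <- ((1 + 1) * c)           {0,1,2,3,4,5,6,7}
step 7: c <- (min(d, -5) // 3)       {0,1,2,3,4,5,6,7}

Answer: 8 steps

d: 2,1,0,-1,0,-1,-2,-3
c: -2,-2,-2,-2,-2,-2,-2,-2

steps = 8; useful = 52; efficiency = 52/64 = 13/16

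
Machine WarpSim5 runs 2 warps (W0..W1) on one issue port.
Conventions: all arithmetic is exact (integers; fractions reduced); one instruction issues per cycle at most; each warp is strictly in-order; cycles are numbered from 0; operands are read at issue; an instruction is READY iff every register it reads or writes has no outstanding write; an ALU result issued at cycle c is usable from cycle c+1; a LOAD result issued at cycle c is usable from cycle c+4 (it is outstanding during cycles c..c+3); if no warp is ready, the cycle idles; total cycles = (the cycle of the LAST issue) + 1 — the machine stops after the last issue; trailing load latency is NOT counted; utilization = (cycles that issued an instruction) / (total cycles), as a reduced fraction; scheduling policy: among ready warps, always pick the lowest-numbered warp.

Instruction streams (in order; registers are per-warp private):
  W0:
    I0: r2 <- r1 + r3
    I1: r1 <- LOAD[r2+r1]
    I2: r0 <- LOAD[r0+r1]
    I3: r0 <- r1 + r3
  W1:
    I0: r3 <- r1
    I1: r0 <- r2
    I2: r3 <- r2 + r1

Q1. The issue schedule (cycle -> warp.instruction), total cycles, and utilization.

cycle 0: W0.I0
cycle 1: W0.I1
cycle 2: W1.I0
cycle 3: W1.I1
cycle 4: W1.I2
cycle 5: W0.I2
cycle 6: idle
cycle 7: idle
cycle 8: idle
cycle 9: W0.I3

Answer: 10 cycles, utilization 7/10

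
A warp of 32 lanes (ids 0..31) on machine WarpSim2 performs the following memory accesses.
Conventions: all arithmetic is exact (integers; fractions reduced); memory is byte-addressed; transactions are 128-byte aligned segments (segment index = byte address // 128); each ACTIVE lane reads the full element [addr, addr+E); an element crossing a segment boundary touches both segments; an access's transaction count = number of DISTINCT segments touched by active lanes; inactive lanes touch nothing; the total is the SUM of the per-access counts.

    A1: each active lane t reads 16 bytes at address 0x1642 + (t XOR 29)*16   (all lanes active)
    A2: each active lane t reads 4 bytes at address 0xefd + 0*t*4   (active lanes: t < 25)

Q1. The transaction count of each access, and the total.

A1: 5 transactions
A2: 2 transactions

Answer: 5,2; total 7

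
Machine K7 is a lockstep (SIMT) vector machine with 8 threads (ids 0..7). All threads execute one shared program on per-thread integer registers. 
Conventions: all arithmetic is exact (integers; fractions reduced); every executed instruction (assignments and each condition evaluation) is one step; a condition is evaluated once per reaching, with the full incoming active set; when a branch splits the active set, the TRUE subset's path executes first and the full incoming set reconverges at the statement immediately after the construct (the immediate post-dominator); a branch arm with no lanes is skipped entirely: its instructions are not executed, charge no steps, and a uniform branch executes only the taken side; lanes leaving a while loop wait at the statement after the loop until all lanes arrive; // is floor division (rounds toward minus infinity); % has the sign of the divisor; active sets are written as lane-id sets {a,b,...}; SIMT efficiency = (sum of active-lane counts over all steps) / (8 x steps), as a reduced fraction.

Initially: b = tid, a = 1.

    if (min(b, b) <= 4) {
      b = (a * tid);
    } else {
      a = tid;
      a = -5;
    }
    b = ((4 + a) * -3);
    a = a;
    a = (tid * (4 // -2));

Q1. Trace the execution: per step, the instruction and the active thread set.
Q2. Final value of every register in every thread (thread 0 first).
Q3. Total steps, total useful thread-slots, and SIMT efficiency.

step 0: eval (min(b, b) <= 4)        {0,1,2,3,4,5,6,7}
step 1: b <- (a * tid)               {0,1,2,3,4}
step 2: a <- tid                     {5,6,7}
step 3: a <- -5                      {5,6,7}
step 4: b <- ((4 + a) * -3)          {0,1,2,3,4,5,6,7}
step 5: a <- a                       {0,1,2,3,4,5,6,7}
step 6: a <- (tid * (4 // -2))       {0,1,2,3,4,5,6,7}

Answer: 7 steps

b: -15,-15,-15,-15,-15,3,3,3
a: 0,-2,-4,-6,-8,-10,-12,-14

steps = 7; useful = 43; efficiency = 43/56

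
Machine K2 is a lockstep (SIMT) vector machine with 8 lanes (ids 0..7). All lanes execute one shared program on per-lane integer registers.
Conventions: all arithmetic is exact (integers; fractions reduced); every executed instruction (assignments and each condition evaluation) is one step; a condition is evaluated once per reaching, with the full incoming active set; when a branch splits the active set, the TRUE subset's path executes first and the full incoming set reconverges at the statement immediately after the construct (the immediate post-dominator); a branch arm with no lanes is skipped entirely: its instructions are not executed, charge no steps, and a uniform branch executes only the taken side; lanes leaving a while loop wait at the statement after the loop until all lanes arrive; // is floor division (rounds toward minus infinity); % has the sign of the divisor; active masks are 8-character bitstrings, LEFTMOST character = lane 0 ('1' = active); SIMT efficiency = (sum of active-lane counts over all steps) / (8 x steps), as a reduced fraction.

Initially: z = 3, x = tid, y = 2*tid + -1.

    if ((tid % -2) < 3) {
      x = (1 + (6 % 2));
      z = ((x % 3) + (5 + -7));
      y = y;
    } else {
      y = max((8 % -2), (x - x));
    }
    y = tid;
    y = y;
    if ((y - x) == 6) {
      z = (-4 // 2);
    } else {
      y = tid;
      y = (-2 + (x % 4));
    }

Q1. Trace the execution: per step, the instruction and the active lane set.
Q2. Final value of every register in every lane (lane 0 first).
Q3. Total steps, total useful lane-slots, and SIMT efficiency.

step 0: eval ((tid % -2) < 3)        11111111
step 1: x <- (1 + (6 % 2))           11111111
step 2: z <- ((x % 3) + (5 + -7))    11111111
step 3: y <- y                       11111111
step 4: y <- tid                     11111111
step 5: y <- y                       11111111
step 6: eval ((y - x) == 6)          11111111
step 7: z <- (-4 // 2)               00000001
step 8: y <- tid                     11111110
step 9: y <- (-2 + (x % 4))          11111110

Answer: 10 steps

z: -1,-1,-1,-1,-1,-1,-1,-2
x: 1,1,1,1,1,1,1,1
y: -1,-1,-1,-1,-1,-1,-1,7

steps = 10; useful = 71; efficiency = 71/80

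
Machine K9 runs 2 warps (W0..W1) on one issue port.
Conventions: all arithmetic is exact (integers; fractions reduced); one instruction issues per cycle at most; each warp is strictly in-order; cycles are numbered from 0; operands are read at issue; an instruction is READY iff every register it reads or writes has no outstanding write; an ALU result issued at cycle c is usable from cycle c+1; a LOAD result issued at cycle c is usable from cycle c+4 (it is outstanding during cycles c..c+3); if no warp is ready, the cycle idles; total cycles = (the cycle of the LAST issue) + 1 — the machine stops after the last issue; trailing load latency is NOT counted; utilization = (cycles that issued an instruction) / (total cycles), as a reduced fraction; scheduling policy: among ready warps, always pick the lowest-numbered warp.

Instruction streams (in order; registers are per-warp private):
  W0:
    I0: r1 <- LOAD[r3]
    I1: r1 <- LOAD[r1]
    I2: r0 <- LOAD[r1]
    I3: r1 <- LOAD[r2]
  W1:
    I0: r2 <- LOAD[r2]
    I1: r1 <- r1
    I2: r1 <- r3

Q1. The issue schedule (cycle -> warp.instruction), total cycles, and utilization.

cycle 0: W0.I0
cycle 1: W1.I0
cycle 2: W1.I1
cycle 3: W1.I2
cycle 4: W0.I1
cycle 5: idle
cycle 6: idle
cycle 7: idle
cycle 8: W0.I2
cycle 9: W0.I3

Answer: 10 cycles, utilization 7/10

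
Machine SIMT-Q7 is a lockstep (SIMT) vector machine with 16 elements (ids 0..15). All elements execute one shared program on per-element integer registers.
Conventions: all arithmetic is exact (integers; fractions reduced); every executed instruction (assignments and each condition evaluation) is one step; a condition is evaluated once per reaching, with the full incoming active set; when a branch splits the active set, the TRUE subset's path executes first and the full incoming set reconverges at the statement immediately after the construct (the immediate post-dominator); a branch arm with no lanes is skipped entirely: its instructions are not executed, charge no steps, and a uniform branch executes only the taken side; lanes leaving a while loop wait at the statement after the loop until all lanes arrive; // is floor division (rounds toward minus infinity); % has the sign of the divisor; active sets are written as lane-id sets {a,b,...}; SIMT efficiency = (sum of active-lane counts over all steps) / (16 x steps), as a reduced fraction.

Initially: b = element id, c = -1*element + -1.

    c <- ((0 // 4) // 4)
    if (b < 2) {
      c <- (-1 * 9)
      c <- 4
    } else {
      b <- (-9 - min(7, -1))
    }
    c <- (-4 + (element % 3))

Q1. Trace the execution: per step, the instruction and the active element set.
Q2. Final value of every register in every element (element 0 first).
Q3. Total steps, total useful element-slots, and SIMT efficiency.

step 0: c <- ((0 // 4) // 4)         {0,1,2,3,4,5,6,7,8,9,10,11,12,13,14,15}
step 1: eval (b < 2)                 {0,1,2,3,4,5,6,7,8,9,10,11,12,13,14,15}
step 2: c <- (-1 * 9)                {0,1}
step 3: c <- 4                       {0,1}
step 4: b <- (-9 - min(7, -1))       {2,3,4,5,6,7,8,9,10,11,12,13,14,15}
step 5: c <- (-4 + (element % 3))    {0,1,2,3,4,5,6,7,8,9,10,11,12,13,14,15}

Answer: 6 steps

b: 0,1,-8,-8,-8,-8,-8,-8,-8,-8,-8,-8,-8,-8,-8,-8
c: -4,-3,-2,-4,-3,-2,-4,-3,-2,-4,-3,-2,-4,-3,-2,-4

steps = 6; useful = 66; efficiency = 66/96 = 11/16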